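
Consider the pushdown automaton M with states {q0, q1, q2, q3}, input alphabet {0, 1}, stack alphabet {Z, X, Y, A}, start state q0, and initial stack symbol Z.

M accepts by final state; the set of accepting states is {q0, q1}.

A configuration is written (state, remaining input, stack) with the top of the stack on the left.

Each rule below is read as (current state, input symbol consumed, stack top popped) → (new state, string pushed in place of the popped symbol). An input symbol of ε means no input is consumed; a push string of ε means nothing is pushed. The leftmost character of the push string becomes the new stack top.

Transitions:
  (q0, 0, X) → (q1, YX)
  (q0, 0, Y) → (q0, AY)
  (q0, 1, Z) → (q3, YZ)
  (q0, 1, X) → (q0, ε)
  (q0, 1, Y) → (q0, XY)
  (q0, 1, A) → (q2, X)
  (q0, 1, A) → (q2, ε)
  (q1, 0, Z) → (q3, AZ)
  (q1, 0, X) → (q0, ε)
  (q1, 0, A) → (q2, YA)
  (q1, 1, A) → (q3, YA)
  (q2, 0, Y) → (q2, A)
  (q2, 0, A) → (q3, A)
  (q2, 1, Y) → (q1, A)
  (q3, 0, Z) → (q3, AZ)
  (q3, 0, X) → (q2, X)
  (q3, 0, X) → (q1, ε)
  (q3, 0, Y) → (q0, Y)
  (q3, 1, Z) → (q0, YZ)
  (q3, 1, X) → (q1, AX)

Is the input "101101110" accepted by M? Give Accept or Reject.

Accept

One accepting computation: (q0, 101101110, Z) ⊢ (q3, 01101110, YZ) ⊢ (q0, 1101110, YZ) ⊢ (q0, 101110, XYZ) ⊢ (q0, 01110, YZ) ⊢ (q0, 1110, AYZ) ⊢ (q2, 110, YZ) ⊢ (q1, 10, AZ) ⊢ (q3, 0, YAZ) ⊢ (q0, ε, YAZ)
All input consumed and state q0 ∈ F.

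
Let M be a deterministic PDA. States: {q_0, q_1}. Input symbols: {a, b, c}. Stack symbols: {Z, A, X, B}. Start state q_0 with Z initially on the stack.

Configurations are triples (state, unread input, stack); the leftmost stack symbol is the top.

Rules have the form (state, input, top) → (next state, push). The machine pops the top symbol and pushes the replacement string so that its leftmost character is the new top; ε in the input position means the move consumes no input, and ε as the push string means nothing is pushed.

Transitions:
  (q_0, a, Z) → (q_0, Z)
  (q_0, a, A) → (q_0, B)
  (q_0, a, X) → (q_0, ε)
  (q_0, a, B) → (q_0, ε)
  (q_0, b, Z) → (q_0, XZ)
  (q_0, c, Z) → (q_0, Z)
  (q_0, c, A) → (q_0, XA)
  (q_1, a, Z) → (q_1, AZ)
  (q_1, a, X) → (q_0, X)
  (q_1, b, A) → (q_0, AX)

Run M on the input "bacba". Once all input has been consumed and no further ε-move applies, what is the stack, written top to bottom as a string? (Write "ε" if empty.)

Z

(q_0, bacba, Z)
  read b, top Z: go to q_0, push XZ → (q_0, acba, XZ)
  read a, top X: go to q_0, push ε → (q_0, cba, Z)
  read c, top Z: go to q_0, push Z → (q_0, ba, Z)
  read b, top Z: go to q_0, push XZ → (q_0, a, XZ)
  read a, top X: go to q_0, push ε → (q_0, ε, Z)
All input consumed in state q_0 with stack Z.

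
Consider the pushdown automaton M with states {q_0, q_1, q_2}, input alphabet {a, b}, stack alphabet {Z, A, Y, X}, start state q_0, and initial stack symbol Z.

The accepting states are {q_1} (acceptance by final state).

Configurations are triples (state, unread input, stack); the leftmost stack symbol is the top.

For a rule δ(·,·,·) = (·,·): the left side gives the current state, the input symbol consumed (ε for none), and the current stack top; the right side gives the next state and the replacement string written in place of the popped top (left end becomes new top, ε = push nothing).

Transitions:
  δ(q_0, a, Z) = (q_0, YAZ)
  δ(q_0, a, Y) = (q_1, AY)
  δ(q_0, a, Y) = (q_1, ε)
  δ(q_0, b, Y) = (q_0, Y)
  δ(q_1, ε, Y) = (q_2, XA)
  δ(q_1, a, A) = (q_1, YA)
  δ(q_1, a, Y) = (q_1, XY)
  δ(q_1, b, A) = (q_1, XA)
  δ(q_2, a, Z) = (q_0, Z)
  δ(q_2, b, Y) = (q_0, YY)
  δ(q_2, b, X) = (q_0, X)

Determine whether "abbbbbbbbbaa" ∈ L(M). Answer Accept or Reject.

Accept

One accepting computation: (q_0, abbbbbbbbbaa, Z) ⊢ (q_0, bbbbbbbbbaa, YAZ) ⊢ (q_0, bbbbbbbbaa, YAZ) ⊢ (q_0, bbbbbbbaa, YAZ) ⊢ (q_0, bbbbbbaa, YAZ) ⊢ (q_0, bbbbbaa, YAZ) ⊢ (q_0, bbbbaa, YAZ) ⊢ (q_0, bbbaa, YAZ) ⊢ (q_0, bbaa, YAZ) ⊢ (q_0, baa, YAZ) ⊢ (q_0, aa, YAZ) ⊢ (q_1, a, AYAZ) ⊢ (q_1, ε, YAYAZ)
All input consumed and state q_1 ∈ F.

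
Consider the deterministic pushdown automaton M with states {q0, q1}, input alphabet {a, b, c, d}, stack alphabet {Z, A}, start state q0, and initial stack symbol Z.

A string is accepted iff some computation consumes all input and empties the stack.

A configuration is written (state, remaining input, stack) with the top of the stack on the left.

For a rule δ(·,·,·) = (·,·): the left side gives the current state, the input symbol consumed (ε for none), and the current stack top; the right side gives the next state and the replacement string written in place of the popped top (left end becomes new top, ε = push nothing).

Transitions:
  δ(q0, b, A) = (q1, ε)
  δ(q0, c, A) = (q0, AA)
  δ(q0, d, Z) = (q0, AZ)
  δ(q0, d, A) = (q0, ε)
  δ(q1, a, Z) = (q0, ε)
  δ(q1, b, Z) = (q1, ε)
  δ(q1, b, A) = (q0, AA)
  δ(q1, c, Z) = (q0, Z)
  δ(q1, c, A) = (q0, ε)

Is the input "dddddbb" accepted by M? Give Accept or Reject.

Accept

(q0, dddddbb, Z)
  read d, top Z: go to q0, push AZ → (q0, ddddbb, AZ)
  read d, top A: go to q0, push ε → (q0, dddbb, Z)
  read d, top Z: go to q0, push AZ → (q0, ddbb, AZ)
  read d, top A: go to q0, push ε → (q0, dbb, Z)
  read d, top Z: go to q0, push AZ → (q0, bb, AZ)
  read b, top A: go to q1, push ε → (q1, b, Z)
  read b, top Z: go to q1, push ε → (q1, ε, ε)
All input consumed and the stack is empty.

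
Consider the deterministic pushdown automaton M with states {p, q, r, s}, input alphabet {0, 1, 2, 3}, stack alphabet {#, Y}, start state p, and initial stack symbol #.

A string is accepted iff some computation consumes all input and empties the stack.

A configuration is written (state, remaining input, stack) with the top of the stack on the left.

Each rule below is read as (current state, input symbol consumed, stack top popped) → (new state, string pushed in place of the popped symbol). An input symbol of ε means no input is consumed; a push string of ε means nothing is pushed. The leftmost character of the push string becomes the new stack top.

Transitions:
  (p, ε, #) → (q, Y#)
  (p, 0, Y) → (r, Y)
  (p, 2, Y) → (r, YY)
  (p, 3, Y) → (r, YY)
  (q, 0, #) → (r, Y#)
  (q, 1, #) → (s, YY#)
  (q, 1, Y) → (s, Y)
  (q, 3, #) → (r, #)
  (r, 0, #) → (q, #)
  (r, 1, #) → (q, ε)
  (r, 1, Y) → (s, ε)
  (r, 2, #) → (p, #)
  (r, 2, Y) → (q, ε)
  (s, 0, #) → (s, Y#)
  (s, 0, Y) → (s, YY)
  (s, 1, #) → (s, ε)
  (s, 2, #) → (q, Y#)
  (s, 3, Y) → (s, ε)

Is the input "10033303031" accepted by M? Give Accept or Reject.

(p, 10033303031, #)
  ε-move, top #: go to q, push Y# → (q, 10033303031, Y#)
  read 1, top Y: go to s, push Y → (s, 0033303031, Y#)
  read 0, top Y: go to s, push YY → (s, 033303031, YY#)
  read 0, top Y: go to s, push YY → (s, 33303031, YYY#)
  read 3, top Y: go to s, push ε → (s, 3303031, YY#)
  read 3, top Y: go to s, push ε → (s, 303031, Y#)
  read 3, top Y: go to s, push ε → (s, 03031, #)
  read 0, top #: go to s, push Y# → (s, 3031, Y#)
  read 3, top Y: go to s, push ε → (s, 031, #)
  read 0, top #: go to s, push Y# → (s, 31, Y#)
  read 3, top Y: go to s, push ε → (s, 1, #)
  read 1, top #: go to s, push ε → (s, ε, ε)
All input consumed and the stack is empty.

Accept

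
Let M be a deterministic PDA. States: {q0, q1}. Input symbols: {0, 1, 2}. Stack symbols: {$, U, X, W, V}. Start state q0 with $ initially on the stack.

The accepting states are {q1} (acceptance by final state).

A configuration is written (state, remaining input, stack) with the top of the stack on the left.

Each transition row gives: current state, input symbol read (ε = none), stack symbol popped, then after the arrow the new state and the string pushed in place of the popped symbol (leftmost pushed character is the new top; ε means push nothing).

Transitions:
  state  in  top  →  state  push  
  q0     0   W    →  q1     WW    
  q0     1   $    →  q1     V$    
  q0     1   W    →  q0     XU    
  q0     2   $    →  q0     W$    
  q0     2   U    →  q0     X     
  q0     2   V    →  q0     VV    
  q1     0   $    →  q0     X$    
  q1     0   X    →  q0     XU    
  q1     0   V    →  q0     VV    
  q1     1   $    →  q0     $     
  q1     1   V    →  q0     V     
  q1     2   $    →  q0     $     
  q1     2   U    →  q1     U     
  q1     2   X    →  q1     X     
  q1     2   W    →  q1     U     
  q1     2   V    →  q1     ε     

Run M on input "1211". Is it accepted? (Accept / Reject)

Accept

(q0, 1211, $) ⊢ (q1, 211, V$) ⊢ (q1, 11, $) ⊢ (q0, 1, $) ⊢ (q1, ε, V$)
All input consumed; state q1 ∈ F.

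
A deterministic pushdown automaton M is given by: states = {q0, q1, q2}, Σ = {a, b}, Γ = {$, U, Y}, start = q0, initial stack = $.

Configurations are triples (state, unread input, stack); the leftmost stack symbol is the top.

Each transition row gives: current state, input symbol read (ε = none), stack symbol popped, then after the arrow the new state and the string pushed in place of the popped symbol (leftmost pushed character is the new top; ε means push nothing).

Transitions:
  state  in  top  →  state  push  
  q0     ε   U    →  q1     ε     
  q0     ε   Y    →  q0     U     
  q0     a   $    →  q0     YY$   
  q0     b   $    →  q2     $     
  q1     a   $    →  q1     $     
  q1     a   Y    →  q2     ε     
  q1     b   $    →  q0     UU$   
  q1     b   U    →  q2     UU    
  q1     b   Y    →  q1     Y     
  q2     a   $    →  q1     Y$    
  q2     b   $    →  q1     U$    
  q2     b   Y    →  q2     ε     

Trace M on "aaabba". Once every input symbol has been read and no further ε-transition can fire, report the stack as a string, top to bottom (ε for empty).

$

(q0, aaabba, $)
  read a, top $: go to q0, push YY$ → (q0, aabba, YY$)
  ε-move, top Y: go to q0, push U → (q0, aabba, UY$)
  ε-move, top U: go to q1, push ε → (q1, aabba, Y$)
  read a, top Y: go to q2, push ε → (q2, abba, $)
  read a, top $: go to q1, push Y$ → (q1, bba, Y$)
  read b, top Y: go to q1, push Y → (q1, ba, Y$)
  read b, top Y: go to q1, push Y → (q1, a, Y$)
  read a, top Y: go to q2, push ε → (q2, ε, $)
All input consumed in state q2 with stack $.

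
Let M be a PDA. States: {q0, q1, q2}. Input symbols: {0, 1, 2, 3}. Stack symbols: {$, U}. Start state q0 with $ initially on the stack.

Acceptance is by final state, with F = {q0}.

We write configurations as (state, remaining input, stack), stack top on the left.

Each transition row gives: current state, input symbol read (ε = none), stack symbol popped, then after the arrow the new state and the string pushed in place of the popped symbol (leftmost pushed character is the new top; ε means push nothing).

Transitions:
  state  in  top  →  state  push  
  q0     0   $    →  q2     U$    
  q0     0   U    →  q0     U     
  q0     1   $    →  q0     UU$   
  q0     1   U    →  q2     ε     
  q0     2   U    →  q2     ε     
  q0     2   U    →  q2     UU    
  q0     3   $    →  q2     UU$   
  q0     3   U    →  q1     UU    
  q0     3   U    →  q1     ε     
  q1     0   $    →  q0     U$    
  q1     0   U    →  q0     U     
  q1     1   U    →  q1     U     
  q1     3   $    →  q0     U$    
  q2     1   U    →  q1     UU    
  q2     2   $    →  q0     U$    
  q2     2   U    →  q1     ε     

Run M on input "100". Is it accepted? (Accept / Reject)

Accept

One accepting computation: (q0, 100, $) ⊢ (q0, 00, UU$) ⊢ (q0, 0, UU$) ⊢ (q0, ε, UU$)
All input consumed and state q0 ∈ F.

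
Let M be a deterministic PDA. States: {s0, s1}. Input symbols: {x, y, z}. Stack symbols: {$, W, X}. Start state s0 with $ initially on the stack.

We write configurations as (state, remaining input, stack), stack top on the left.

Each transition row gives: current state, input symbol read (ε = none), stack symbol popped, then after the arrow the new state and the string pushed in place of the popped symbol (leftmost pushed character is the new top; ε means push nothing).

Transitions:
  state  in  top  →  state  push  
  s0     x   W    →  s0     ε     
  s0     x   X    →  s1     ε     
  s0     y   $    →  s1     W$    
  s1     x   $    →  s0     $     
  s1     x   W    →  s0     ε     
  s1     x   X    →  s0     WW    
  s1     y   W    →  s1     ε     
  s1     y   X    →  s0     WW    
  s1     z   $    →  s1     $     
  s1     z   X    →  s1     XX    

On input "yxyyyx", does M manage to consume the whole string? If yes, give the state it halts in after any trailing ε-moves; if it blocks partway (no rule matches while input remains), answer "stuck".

(s0, yxyyyx, $)
  read y, top $: go to s1, push W$ → (s1, xyyyx, W$)
  read x, top W: go to s0, push ε → (s0, yyyx, $)
  read y, top $: go to s1, push W$ → (s1, yyx, W$)
  read y, top W: go to s1, push ε → (s1, yx, $)
No transition for (s1, y, top $); M blocks with input yx remaining.

stuck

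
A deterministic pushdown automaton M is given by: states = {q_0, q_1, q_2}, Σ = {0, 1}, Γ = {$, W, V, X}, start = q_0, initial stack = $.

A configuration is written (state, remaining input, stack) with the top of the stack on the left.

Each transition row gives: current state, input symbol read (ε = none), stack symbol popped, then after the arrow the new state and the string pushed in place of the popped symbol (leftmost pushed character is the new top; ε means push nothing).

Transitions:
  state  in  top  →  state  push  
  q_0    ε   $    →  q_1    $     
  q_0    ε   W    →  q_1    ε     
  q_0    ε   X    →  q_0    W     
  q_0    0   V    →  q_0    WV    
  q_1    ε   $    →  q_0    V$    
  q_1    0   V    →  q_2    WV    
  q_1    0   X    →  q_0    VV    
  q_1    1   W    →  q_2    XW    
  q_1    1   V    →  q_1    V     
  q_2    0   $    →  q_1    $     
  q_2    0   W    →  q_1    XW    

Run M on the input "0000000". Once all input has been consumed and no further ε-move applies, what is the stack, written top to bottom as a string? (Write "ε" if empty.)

XWVVWV$

(q_0, 0000000, $)
  ε-move, top $: go to q_1, push $ → (q_1, 0000000, $)
  ε-move, top $: go to q_0, push V$ → (q_0, 0000000, V$)
  read 0, top V: go to q_0, push WV → (q_0, 000000, WV$)
  ε-move, top W: go to q_1, push ε → (q_1, 000000, V$)
  read 0, top V: go to q_2, push WV → (q_2, 00000, WV$)
  read 0, top W: go to q_1, push XW → (q_1, 0000, XWV$)
  read 0, top X: go to q_0, push VV → (q_0, 000, VVWV$)
  read 0, top V: go to q_0, push WV → (q_0, 00, WVVWV$)
  ε-move, top W: go to q_1, push ε → (q_1, 00, VVWV$)
  read 0, top V: go to q_2, push WV → (q_2, 0, WVVWV$)
  read 0, top W: go to q_1, push XW → (q_1, ε, XWVVWV$)
All input consumed in state q_1 with stack XWVVWV$.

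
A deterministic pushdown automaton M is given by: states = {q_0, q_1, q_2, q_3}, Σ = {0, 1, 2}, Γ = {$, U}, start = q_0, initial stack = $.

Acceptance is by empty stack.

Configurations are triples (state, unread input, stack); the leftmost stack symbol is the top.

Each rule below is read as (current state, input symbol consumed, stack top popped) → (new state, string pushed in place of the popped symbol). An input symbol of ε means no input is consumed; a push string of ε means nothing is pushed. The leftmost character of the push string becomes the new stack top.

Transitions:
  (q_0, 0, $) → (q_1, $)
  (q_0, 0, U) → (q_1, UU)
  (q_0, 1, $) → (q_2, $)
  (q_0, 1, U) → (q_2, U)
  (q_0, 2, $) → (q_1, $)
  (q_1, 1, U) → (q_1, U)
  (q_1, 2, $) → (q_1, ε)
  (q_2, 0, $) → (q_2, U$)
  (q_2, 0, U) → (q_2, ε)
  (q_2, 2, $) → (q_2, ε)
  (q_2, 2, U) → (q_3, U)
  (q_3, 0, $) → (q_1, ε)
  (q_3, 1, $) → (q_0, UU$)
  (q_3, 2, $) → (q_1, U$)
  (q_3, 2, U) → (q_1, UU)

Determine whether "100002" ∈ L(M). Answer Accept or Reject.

(q_0, 100002, $)
  read 1, top $: go to q_2, push $ → (q_2, 00002, $)
  read 0, top $: go to q_2, push U$ → (q_2, 0002, U$)
  read 0, top U: go to q_2, push ε → (q_2, 002, $)
  read 0, top $: go to q_2, push U$ → (q_2, 02, U$)
  read 0, top U: go to q_2, push ε → (q_2, 2, $)
  read 2, top $: go to q_2, push ε → (q_2, ε, ε)
All input consumed and the stack is empty.

Accept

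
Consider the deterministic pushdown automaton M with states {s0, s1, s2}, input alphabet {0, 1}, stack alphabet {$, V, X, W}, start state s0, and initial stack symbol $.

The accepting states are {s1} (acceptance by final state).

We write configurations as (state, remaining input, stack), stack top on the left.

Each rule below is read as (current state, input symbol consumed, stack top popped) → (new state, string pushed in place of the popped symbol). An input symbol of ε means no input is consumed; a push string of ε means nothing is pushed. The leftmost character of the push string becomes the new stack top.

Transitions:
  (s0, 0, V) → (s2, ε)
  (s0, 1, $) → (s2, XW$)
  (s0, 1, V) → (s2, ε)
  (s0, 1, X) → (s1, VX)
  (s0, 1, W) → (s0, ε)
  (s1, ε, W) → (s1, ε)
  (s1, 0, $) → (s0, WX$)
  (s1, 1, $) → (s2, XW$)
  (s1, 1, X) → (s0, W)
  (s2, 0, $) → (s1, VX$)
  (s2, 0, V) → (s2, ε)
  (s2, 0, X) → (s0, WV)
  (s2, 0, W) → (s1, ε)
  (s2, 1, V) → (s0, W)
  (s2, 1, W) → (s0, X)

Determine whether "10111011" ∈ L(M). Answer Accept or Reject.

Reject

(s0, 10111011, $) ⊢ (s2, 0111011, XW$) ⊢ (s0, 111011, WVW$) ⊢ (s0, 11011, VW$) ⊢ (s2, 1011, W$) ⊢ (s0, 011, X$)
No transition applies at (s0, 011, X$); input not fully consumed.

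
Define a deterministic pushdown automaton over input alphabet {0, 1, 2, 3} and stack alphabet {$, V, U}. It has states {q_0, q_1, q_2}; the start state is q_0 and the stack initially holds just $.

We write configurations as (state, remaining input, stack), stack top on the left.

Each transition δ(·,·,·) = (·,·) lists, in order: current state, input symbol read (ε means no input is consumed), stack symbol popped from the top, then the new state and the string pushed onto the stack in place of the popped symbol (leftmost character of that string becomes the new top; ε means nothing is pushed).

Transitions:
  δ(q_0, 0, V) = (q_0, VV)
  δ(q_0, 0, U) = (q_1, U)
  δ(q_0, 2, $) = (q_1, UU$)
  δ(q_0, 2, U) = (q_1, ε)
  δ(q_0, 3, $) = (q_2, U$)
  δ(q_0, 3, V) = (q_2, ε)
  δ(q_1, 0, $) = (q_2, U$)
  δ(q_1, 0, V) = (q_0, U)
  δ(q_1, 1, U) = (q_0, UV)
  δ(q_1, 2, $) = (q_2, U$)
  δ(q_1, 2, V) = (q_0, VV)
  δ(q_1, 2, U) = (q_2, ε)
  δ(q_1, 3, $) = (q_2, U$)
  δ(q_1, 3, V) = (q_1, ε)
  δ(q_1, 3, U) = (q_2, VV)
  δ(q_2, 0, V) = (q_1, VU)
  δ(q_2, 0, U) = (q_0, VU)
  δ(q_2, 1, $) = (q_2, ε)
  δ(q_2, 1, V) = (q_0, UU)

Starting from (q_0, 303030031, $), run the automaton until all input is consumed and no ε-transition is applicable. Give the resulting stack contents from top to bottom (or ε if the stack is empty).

(q_0, 303030031, $)
  read 3, top $: go to q_2, push U$ → (q_2, 03030031, U$)
  read 0, top U: go to q_0, push VU → (q_0, 3030031, VU$)
  read 3, top V: go to q_2, push ε → (q_2, 030031, U$)
  read 0, top U: go to q_0, push VU → (q_0, 30031, VU$)
  read 3, top V: go to q_2, push ε → (q_2, 0031, U$)
  read 0, top U: go to q_0, push VU → (q_0, 031, VU$)
  read 0, top V: go to q_0, push VV → (q_0, 31, VVU$)
  read 3, top V: go to q_2, push ε → (q_2, 1, VU$)
  read 1, top V: go to q_0, push UU → (q_0, ε, UUU$)
All input consumed in state q_0 with stack UUU$.

UUU$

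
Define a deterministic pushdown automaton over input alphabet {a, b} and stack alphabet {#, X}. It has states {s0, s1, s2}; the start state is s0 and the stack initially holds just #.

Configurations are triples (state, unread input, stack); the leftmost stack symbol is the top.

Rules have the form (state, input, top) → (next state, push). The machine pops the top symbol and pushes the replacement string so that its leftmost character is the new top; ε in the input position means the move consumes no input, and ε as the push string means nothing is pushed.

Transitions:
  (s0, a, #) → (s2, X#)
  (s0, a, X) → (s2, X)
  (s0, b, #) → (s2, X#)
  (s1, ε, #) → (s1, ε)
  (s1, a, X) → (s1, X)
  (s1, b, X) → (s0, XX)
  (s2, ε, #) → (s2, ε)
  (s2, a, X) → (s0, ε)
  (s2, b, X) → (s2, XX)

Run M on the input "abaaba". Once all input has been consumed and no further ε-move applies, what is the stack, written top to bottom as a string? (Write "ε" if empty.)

X#

(s0, abaaba, #)
  read a, top #: go to s2, push X# → (s2, baaba, X#)
  read b, top X: go to s2, push XX → (s2, aaba, XX#)
  read a, top X: go to s0, push ε → (s0, aba, X#)
  read a, top X: go to s2, push X → (s2, ba, X#)
  read b, top X: go to s2, push XX → (s2, a, XX#)
  read a, top X: go to s0, push ε → (s0, ε, X#)
All input consumed in state s0 with stack X#.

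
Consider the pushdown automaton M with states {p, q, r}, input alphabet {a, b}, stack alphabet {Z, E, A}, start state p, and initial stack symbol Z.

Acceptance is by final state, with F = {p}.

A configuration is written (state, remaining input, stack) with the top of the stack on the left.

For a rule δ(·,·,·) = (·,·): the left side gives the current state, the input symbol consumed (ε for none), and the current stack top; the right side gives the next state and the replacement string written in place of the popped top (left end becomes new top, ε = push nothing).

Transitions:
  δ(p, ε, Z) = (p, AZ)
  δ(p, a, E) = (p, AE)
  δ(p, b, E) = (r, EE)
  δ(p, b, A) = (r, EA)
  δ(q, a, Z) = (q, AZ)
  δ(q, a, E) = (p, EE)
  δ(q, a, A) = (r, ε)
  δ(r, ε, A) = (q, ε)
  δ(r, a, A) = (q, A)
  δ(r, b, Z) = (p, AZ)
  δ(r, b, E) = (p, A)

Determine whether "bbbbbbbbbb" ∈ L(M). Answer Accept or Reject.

One accepting computation: (p, bbbbbbbbbb, Z) ⊢ (p, bbbbbbbbbb, AZ) ⊢ (r, bbbbbbbbb, EAZ) ⊢ (p, bbbbbbbb, AAZ) ⊢ (r, bbbbbbb, EAAZ) ⊢ (p, bbbbbb, AAAZ) ⊢ (r, bbbbb, EAAAZ) ⊢ (p, bbbb, AAAAZ) ⊢ (r, bbb, EAAAAZ) ⊢ (p, bb, AAAAAZ) ⊢ (r, b, EAAAAAZ) ⊢ (p, ε, AAAAAAZ)
All input consumed and state p ∈ F.

Accept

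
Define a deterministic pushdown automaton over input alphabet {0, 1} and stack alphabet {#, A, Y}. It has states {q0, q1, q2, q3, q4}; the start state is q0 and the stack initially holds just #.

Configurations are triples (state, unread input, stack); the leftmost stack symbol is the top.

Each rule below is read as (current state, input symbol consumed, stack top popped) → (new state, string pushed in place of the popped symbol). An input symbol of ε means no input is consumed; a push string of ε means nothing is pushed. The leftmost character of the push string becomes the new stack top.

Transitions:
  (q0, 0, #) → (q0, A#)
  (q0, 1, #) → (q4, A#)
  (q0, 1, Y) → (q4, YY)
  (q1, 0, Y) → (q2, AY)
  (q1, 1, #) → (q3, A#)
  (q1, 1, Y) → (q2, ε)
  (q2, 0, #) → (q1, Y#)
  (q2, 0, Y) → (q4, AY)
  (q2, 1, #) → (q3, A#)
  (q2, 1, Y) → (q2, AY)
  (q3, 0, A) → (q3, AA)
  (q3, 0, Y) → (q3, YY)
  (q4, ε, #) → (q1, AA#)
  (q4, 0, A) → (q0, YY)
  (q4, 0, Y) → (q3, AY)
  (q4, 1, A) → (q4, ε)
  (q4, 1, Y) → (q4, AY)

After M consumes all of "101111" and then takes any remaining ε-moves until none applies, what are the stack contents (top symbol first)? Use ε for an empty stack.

AYYY#

(q0, 101111, #)
  read 1, top #: go to q4, push A# → (q4, 01111, A#)
  read 0, top A: go to q0, push YY → (q0, 1111, YY#)
  read 1, top Y: go to q4, push YY → (q4, 111, YYY#)
  read 1, top Y: go to q4, push AY → (q4, 11, AYYY#)
  read 1, top A: go to q4, push ε → (q4, 1, YYY#)
  read 1, top Y: go to q4, push AY → (q4, ε, AYYY#)
All input consumed in state q4 with stack AYYY#.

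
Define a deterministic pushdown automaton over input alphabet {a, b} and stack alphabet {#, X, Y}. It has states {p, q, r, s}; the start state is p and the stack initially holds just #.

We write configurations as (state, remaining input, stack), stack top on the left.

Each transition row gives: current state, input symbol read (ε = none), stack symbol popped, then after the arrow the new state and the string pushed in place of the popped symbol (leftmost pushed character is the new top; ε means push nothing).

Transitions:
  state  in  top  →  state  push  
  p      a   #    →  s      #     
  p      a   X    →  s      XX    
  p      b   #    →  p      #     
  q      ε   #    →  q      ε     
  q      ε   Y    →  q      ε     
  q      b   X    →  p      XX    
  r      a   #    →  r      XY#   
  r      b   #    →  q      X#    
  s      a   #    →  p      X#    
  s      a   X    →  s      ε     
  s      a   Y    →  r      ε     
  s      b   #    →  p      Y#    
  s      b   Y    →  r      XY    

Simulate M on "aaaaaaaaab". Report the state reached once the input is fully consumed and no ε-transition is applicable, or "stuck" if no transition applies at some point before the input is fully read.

(p, aaaaaaaaab, #)
  read a, top #: go to s, push # → (s, aaaaaaaab, #)
  read a, top #: go to p, push X# → (p, aaaaaaab, X#)
  read a, top X: go to s, push XX → (s, aaaaaab, XX#)
  read a, top X: go to s, push ε → (s, aaaaab, X#)
  read a, top X: go to s, push ε → (s, aaaab, #)
  read a, top #: go to p, push X# → (p, aaab, X#)
  read a, top X: go to s, push XX → (s, aab, XX#)
  read a, top X: go to s, push ε → (s, ab, X#)
  read a, top X: go to s, push ε → (s, b, #)
  read b, top #: go to p, push Y# → (p, ε, Y#)
All input consumed; M is in state p.

p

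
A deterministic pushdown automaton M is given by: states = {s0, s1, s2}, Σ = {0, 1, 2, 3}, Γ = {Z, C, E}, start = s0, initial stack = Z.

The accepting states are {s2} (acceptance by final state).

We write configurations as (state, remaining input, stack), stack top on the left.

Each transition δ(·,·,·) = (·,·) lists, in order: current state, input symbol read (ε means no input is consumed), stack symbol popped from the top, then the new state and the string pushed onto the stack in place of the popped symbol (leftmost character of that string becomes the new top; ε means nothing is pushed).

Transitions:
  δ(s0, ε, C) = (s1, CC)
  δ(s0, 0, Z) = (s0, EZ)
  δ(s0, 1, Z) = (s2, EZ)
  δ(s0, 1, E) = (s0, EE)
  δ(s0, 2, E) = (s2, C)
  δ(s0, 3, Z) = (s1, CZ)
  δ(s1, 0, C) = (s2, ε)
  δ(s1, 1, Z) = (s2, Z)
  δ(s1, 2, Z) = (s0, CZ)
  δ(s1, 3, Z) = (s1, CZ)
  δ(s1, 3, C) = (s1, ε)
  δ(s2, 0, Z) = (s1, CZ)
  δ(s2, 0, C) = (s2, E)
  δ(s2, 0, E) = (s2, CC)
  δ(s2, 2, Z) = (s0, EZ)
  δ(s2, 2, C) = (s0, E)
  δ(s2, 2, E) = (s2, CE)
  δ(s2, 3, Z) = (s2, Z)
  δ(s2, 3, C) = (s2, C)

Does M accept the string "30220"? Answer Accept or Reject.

(s0, 30220, Z) ⊢ (s1, 0220, CZ) ⊢ (s2, 220, Z) ⊢ (s0, 20, EZ) ⊢ (s2, 0, CZ) ⊢ (s2, ε, EZ)
All input consumed; state s2 ∈ F.

Accept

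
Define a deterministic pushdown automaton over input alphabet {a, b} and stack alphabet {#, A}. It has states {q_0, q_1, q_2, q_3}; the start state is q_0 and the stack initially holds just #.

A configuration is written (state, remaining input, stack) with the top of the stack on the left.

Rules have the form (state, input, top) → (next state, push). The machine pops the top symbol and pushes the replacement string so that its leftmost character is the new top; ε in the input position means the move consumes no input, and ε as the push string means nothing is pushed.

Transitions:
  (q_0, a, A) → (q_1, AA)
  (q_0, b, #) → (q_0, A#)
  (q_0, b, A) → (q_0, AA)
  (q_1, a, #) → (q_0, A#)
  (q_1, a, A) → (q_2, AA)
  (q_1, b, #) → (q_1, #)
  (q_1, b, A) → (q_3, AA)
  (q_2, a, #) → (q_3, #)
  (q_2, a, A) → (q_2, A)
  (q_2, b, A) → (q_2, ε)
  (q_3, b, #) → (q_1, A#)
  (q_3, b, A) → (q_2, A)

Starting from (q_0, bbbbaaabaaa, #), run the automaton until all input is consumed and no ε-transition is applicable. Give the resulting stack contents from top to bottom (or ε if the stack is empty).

AAAAA#

(q_0, bbbbaaabaaa, #)
  read b, top #: go to q_0, push A# → (q_0, bbbaaabaaa, A#)
  read b, top A: go to q_0, push AA → (q_0, bbaaabaaa, AA#)
  read b, top A: go to q_0, push AA → (q_0, baaabaaa, AAA#)
  read b, top A: go to q_0, push AA → (q_0, aaabaaa, AAAA#)
  read a, top A: go to q_1, push AA → (q_1, aabaaa, AAAAA#)
  read a, top A: go to q_2, push AA → (q_2, abaaa, AAAAAA#)
  read a, top A: go to q_2, push A → (q_2, baaa, AAAAAA#)
  read b, top A: go to q_2, push ε → (q_2, aaa, AAAAA#)
  read a, top A: go to q_2, push A → (q_2, aa, AAAAA#)
  read a, top A: go to q_2, push A → (q_2, a, AAAAA#)
  read a, top A: go to q_2, push A → (q_2, ε, AAAAA#)
All input consumed in state q_2 with stack AAAAA#.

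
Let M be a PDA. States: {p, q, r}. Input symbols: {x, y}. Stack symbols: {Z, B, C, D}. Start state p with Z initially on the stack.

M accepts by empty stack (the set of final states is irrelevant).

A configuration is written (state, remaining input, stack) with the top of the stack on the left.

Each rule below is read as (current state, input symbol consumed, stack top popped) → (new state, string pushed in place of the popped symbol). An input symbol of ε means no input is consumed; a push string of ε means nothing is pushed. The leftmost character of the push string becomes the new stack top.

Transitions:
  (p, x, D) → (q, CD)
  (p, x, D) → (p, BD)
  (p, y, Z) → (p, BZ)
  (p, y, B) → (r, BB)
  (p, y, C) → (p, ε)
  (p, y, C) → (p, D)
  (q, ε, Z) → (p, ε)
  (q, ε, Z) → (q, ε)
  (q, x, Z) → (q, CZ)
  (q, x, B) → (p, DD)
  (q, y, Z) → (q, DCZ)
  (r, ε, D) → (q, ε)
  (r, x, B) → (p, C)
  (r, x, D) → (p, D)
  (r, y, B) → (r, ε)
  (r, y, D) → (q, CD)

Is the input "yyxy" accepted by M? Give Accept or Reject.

Reject

No computation consumes all input and empties the stack.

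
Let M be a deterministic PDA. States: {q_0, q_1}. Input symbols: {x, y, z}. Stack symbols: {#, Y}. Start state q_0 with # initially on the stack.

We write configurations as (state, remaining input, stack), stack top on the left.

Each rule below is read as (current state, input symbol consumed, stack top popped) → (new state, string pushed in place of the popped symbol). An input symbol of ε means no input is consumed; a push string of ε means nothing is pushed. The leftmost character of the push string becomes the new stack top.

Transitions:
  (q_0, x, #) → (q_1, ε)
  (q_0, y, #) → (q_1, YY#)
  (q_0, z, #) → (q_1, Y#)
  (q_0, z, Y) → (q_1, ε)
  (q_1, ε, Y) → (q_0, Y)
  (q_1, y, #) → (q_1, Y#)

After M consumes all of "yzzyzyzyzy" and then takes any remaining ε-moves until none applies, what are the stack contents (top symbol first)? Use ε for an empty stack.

Y#

(q_0, yzzyzyzyzy, #)
  read y, top #: go to q_1, push YY# → (q_1, zzyzyzyzy, YY#)
  ε-move, top Y: go to q_0, push Y → (q_0, zzyzyzyzy, YY#)
  read z, top Y: go to q_1, push ε → (q_1, zyzyzyzy, Y#)
  ε-move, top Y: go to q_0, push Y → (q_0, zyzyzyzy, Y#)
  read z, top Y: go to q_1, push ε → (q_1, yzyzyzy, #)
  read y, top #: go to q_1, push Y# → (q_1, zyzyzy, Y#)
  ε-move, top Y: go to q_0, push Y → (q_0, zyzyzy, Y#)
  read z, top Y: go to q_1, push ε → (q_1, yzyzy, #)
  read y, top #: go to q_1, push Y# → (q_1, zyzy, Y#)
  ε-move, top Y: go to q_0, push Y → (q_0, zyzy, Y#)
  read z, top Y: go to q_1, push ε → (q_1, yzy, #)
  read y, top #: go to q_1, push Y# → (q_1, zy, Y#)
  ε-move, top Y: go to q_0, push Y → (q_0, zy, Y#)
  read z, top Y: go to q_1, push ε → (q_1, y, #)
  read y, top #: go to q_1, push Y# → (q_1, ε, Y#)
  ε-move, top Y: go to q_0, push Y → (q_0, ε, Y#)
All input consumed in state q_0 with stack Y#.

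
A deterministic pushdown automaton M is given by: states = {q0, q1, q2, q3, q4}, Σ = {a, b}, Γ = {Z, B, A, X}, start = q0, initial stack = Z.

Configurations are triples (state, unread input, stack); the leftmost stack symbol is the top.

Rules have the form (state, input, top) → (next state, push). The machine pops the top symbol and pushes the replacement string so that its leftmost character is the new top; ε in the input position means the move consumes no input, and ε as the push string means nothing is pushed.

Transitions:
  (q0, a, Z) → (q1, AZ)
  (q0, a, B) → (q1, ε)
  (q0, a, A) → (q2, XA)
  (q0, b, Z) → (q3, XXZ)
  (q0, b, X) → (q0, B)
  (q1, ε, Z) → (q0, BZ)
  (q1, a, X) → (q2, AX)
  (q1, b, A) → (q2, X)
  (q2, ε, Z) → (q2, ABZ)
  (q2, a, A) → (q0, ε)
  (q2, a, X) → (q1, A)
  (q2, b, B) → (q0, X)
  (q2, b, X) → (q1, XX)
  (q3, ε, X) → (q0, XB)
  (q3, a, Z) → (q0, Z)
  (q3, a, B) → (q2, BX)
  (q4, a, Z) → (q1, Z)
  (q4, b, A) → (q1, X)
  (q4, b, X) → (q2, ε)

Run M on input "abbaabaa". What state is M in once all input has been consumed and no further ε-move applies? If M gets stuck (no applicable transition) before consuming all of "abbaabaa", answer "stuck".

(q0, abbaabaa, Z) ⊢ (q1, bbaabaa, AZ) ⊢ (q2, baabaa, XZ) ⊢ (q1, aabaa, XXZ) ⊢ (q2, abaa, AXXZ) ⊢ (q0, baa, XXZ) ⊢ (q0, aa, BXZ) ⊢ (q1, a, XZ) ⊢ (q2, ε, AXZ)
All input consumed; M is in state q2.

q2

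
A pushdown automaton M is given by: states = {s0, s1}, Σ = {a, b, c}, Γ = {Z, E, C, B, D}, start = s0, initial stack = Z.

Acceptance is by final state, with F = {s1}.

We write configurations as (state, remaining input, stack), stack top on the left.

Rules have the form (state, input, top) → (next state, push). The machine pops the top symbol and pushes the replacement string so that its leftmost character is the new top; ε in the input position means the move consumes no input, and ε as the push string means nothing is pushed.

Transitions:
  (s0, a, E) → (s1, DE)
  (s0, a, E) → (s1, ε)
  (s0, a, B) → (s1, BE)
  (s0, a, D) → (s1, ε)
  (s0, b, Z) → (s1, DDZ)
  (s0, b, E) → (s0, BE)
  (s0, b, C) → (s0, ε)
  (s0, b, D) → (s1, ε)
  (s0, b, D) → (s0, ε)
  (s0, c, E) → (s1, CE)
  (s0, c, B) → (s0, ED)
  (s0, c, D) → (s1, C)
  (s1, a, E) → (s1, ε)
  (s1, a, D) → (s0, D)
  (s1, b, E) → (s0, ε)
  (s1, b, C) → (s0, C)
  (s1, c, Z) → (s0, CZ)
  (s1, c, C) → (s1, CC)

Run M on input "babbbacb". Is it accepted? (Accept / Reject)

No computation consumes all input and reaches a final state.

Reject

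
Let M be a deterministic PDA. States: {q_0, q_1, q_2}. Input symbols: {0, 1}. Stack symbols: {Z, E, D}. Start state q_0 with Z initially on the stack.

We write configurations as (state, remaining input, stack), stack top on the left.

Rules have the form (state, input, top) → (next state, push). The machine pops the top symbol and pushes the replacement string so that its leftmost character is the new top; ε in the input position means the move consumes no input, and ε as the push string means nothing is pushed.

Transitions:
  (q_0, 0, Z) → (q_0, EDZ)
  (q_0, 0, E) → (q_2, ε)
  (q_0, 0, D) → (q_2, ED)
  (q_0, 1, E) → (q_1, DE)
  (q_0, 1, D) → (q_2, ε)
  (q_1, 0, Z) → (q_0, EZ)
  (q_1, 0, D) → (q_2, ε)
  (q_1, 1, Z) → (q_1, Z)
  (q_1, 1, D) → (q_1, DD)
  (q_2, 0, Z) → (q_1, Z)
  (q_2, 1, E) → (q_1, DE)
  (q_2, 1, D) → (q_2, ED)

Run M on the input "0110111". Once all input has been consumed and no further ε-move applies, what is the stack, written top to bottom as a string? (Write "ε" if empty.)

DDEDEDZ

(q_0, 0110111, Z)
  read 0, top Z: go to q_0, push EDZ → (q_0, 110111, EDZ)
  read 1, top E: go to q_1, push DE → (q_1, 10111, DEDZ)
  read 1, top D: go to q_1, push DD → (q_1, 0111, DDEDZ)
  read 0, top D: go to q_2, push ε → (q_2, 111, DEDZ)
  read 1, top D: go to q_2, push ED → (q_2, 11, EDEDZ)
  read 1, top E: go to q_1, push DE → (q_1, 1, DEDEDZ)
  read 1, top D: go to q_1, push DD → (q_1, ε, DDEDEDZ)
All input consumed in state q_1 with stack DDEDEDZ.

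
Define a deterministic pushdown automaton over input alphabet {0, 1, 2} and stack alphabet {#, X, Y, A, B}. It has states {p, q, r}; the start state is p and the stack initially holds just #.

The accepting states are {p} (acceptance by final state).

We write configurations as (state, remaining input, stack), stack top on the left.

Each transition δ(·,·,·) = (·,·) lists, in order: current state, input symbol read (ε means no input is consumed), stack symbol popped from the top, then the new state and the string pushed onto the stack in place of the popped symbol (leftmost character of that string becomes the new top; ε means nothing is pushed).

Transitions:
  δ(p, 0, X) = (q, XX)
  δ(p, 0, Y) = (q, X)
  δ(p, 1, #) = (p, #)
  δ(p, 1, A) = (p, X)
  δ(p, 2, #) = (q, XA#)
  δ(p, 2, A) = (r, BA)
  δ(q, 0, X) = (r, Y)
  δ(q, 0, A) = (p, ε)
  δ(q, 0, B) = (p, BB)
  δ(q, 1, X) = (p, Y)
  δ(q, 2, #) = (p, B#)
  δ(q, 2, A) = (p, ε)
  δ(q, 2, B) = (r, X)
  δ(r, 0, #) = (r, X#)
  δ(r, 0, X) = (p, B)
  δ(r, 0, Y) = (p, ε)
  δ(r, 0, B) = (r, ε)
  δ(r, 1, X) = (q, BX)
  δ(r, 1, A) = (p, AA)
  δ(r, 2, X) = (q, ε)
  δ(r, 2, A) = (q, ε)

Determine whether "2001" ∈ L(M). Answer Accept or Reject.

Accept

(p, 2001, #)
  read 2, top #: go to q, push XA# → (q, 001, XA#)
  read 0, top X: go to r, push Y → (r, 01, YA#)
  read 0, top Y: go to p, push ε → (p, 1, A#)
  read 1, top A: go to p, push X → (p, ε, X#)
All input consumed; state p ∈ F.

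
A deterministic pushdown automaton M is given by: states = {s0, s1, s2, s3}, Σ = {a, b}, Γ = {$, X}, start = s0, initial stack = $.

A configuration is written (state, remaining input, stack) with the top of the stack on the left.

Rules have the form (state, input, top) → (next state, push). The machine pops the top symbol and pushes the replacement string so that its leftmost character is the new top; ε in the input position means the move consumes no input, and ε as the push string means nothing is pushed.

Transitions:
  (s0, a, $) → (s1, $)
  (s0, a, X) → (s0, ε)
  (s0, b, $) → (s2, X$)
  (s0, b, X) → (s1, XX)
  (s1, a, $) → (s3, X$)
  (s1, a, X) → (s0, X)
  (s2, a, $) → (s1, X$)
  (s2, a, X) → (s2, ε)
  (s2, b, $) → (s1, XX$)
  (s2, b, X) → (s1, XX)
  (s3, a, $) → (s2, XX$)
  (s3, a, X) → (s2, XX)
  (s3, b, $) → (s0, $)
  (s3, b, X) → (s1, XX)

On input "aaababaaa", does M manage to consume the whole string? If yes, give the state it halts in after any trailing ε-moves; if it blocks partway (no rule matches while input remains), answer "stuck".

(s0, aaababaaa, $)
  read a, top $: go to s1, push $ → (s1, aababaaa, $)
  read a, top $: go to s3, push X$ → (s3, ababaaa, X$)
  read a, top X: go to s2, push XX → (s2, babaaa, XX$)
  read b, top X: go to s1, push XX → (s1, abaaa, XXX$)
  read a, top X: go to s0, push X → (s0, baaa, XXX$)
  read b, top X: go to s1, push XX → (s1, aaa, XXXX$)
  read a, top X: go to s0, push X → (s0, aa, XXXX$)
  read a, top X: go to s0, push ε → (s0, a, XXX$)
  read a, top X: go to s0, push ε → (s0, ε, XX$)
All input consumed; M is in state s0.

s0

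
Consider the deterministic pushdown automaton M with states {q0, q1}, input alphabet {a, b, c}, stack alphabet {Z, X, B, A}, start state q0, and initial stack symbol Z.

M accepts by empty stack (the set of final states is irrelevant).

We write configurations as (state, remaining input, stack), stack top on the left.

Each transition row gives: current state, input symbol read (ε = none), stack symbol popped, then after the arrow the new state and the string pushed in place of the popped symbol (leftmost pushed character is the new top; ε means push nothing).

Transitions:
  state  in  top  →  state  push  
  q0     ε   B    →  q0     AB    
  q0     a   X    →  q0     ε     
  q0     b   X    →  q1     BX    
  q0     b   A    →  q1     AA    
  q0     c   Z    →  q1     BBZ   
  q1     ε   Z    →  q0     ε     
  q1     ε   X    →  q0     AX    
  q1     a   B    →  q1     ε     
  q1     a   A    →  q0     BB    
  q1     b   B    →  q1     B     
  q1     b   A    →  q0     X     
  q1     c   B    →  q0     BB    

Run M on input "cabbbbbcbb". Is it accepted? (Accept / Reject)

(q0, cabbbbbcbb, Z)
  read c, top Z: go to q1, push BBZ → (q1, abbbbbcbb, BBZ)
  read a, top B: go to q1, push ε → (q1, bbbbbcbb, BZ)
  read b, top B: go to q1, push B → (q1, bbbbcbb, BZ)
  read b, top B: go to q1, push B → (q1, bbbcbb, BZ)
  read b, top B: go to q1, push B → (q1, bbcbb, BZ)
  read b, top B: go to q1, push B → (q1, bcbb, BZ)
  read b, top B: go to q1, push B → (q1, cbb, BZ)
  read c, top B: go to q0, push BB → (q0, bb, BBZ)
  ε-move, top B: go to q0, push AB → (q0, bb, ABBZ)
  read b, top A: go to q1, push AA → (q1, b, AABBZ)
  read b, top A: go to q0, push X → (q0, ε, XABBZ)
All input consumed; stack is XABBZ, not empty, and no further ε-move applies.

Reject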